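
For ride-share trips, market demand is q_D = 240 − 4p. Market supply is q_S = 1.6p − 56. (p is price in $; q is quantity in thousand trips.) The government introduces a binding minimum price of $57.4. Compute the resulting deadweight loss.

In inverse form: demand p = 60 − 0.25q, supply p = 35 + 0.625q.
Competitive equilibrium: 60 − 0.25q = 35 + 0.625q → q* = 28.5714, p* = 52.8571.
At the floor p = 57.4, quantity demanded = (60 − 57.4)/0.25 = 10.4.
Sellers' marginal cost at q' = 10.4: 35 + 0.625·10.4 = 41.5.
Δq = 28.5714 − 10.4 = 18.1714; wedge = 57.4 − 41.5 = 15.9.
The triangle = ½ × 18.1714 × 15.9 = $144.46 thousand.

$144.46 thousand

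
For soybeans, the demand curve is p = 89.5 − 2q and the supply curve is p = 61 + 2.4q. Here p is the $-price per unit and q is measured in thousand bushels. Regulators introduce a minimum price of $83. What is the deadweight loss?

$22.91 thousand

Competitive equilibrium: 89.5 − 2q = 61 + 2.4q → q* = 6.4773, p* = 76.5455.
At the floor p = 83, quantity demanded = (89.5 − 83)/2 = 3.25.
Sellers' marginal cost at q' = 3.25: 61 + 2.4·3.25 = 68.8.
Δq = 6.4773 − 3.25 = 3.2273; wedge = 83 − 68.8 = 14.2.
Deadweight loss = ½ × 3.2273 × 14.2 = $22.91 thousand.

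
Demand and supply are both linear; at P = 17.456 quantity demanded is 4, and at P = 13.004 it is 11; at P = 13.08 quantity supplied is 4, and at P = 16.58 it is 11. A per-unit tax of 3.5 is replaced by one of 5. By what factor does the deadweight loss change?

Demand slope = (13.004 − 17.456)/(11 − 4) = −0.636, so P = 20 − 0.636Q.
Supply slope = (16.58 − 13.08)/(11 − 4) = 0.5, so P = 11.08 + 0.5Q.
Competitive equilibrium: 20 − 0.636Q = 11.08 + 0.5Q → Q* = 7.8521, P* = 15.0061.
For a per-unit tax t: ΔQ = t/1.136, so DWL = ½·t·(t/1.136) = t²/2.272.
At t = 3.5: DWL = 5.392. At t = 5: DWL = 11.004.
Ratio = (5/3.5)² = 2.041.

2.041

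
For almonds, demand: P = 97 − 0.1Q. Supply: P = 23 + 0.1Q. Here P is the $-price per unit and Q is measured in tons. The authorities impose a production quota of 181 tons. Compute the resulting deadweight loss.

$3572.10

Competitive equilibrium: 97 − 0.1Q = 23 + 0.1Q → Q* = 370, P* = 60.
At Q = 181: demand price = 97 − 0.1·181 = 78.9; supply price = 23 + 0.1·181 = 41.1.
ΔQ = 370 − 181 = 189; wedge = 78.9 − 41.1 = 37.8.
Welfare loss = ½ × 189 × 37.8 = $3572.10.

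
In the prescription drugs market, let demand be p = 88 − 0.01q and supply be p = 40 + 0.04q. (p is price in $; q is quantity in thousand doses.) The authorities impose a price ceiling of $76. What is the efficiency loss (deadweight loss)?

$90 thousand

Competitive equilibrium: 88 − 0.01q = 40 + 0.04q → q* = 960, p* = 78.4.
At the ceiling p = 76, quantity supplied = (76 − 40)/0.04 = 900.
Willingness to pay at q' = 900: 88 − 0.01·900 = 79.
Δq = 960 − 900 = 60; wedge = 79 − 76 = 3.
DWL = ½ × 60 × 3 = $90 thousand.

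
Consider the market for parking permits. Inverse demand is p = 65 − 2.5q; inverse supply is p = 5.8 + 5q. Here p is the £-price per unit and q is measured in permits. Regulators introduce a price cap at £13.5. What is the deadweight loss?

£151.37

Competitive equilibrium: 65 − 2.5q = 5.8 + 5q → q* = 7.8933, p* = 45.2667.
At the ceiling p = 13.5, quantity supplied = (13.5 − 5.8)/5 = 1.54.
Willingness to pay at q' = 1.54: 65 − 2.5·1.54 = 61.15.
Δq = 7.8933 − 1.54 = 6.3533; wedge = 61.15 − 13.5 = 47.65.
The triangle = ½ × 6.3533 × 47.65 = £151.37.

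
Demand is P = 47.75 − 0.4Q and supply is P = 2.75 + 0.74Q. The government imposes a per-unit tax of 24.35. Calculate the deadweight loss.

260.05

Competitive equilibrium: 47.75 − 0.4Q = 2.75 + 0.74Q → Q* = 39.4737, P* = 31.9605.
With the tax, the buyer price exceeds the seller price by 24.35: (47.75 − 0.4Q) − (2.75 + 0.74Q) = 24.35 → Q' = 18.114.
ΔQ = 39.4737 − 18.114 = 21.3597; the wedge equals the tax, 24.35.
Welfare loss = ½ × 21.3597 × 24.35 = 260.05.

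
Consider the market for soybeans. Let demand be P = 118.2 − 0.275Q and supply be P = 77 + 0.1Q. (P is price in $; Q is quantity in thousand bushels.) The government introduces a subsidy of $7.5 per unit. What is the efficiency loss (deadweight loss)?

$75 thousand

Competitive equilibrium: 118.2 − 0.275Q = 77 + 0.1Q → Q* = 109.8667, P* = 87.9867.
The subsidy lowers effective supply by 7.5: P = 69.5 + 0.1Q.
New quantity: 118.2 − 0.275Q = 69.5 + 0.1Q → Q' = 129.8667.
Overproduction ΔQ = 129.8667 − 109.8667 = 20; wedge = subsidy = 7.5.
The triangle = ½ × 20 × 7.5 = $75 thousand.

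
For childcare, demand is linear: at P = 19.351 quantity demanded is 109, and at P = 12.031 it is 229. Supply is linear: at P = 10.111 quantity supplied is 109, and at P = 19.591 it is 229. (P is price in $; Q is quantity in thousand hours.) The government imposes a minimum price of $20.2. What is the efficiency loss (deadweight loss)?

Demand slope = (12.031 − 19.351)/(229 − 109) = −0.061, so P = 26 − 0.061Q.
Supply slope = (19.591 − 10.111)/(229 − 109) = 0.079, so P = 1.5 + 0.079Q.
Competitive equilibrium: 26 − 0.061Q = 1.5 + 0.079Q → Q* = 175, P* = 15.325.
At the floor P = 20.2, quantity demanded = (26 − 20.2)/0.061 = 95.082.
Sellers' marginal cost at Q' = 95.082: 1.5 + 0.079·95.082 = 9.0115.
ΔQ = 175 − 95.082 = 79.918; wedge = 20.2 − 9.0115 = 11.1885.
Deadweight loss = ½ × 79.918 × 11.1885 = $447.08 thousand.

$447.08 thousand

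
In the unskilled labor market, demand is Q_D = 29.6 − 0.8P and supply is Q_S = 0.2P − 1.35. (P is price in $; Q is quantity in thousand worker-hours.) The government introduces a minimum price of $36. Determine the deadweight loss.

In inverse form: demand P = 37 − 1.25Q, supply P = 6.75 + 5Q.
Competitive equilibrium: 37 − 1.25Q = 6.75 + 5Q → Q* = 4.84, P* = 30.95.
At the floor P = 36, quantity demanded = (37 − 36)/1.25 = 0.8.
Sellers' marginal cost at Q' = 0.8: 6.75 + 5·0.8 = 10.75.
ΔQ = 4.84 − 0.8 = 4.04; wedge = 36 − 10.75 = 25.25.
Welfare loss = ½ × 4.04 × 25.25 = $51.005 thousand.

$51.005 thousand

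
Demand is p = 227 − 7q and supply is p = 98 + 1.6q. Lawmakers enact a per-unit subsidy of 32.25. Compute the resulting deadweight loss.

60.47

Competitive equilibrium: 227 − 7q = 98 + 1.6q → q* = 15, p* = 122.
The subsidy lowers effective supply by 32.25: p = 65.75 + 1.6q.
New quantity: 227 − 7q = 65.75 + 1.6q → q' = 18.75.
Overproduction Δq = 18.75 − 15 = 3.75; wedge = subsidy = 32.25.
Deadweight loss = ½ × 3.75 × 32.25 = 60.47.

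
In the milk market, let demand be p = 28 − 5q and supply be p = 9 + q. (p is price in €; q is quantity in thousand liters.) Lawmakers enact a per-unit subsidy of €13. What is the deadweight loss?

Competitive equilibrium: 28 − 5q = 9 + q → q* = 3.1667, p* = 12.1667.
The subsidy lowers effective supply by 13: p = q − 4.
New quantity: 28 − 5q = q − 4 → q' = 5.3333.
Overproduction Δq = 5.3333 − 3.1667 = 2.1666; wedge = subsidy = 13.
The triangle = ½ × 2.1666 × 13 = €14.08 thousand.

€14.08 thousand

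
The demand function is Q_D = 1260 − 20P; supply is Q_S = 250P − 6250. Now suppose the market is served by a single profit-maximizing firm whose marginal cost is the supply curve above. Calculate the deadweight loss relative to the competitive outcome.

3090.41

In inverse form: demand P = 63 − 0.05Q, supply P = 25 + 0.004Q.
Competitive equilibrium: 63 − 0.05Q = 25 + 0.004Q → Q* = 703.7037, P* = 27.81481.
Marginal revenue: MR = 63 − 0.1Q. Set MR = MC: 63 − 0.1Q = 25 + 0.004Q → Q_m = 365.38462.
Price P_m = 63 − 0.05·365.38462 = 44.73077; MC(Q_m) = 25 + 0.004·365.38462 = 26.46154.
Competitive Q* = 703.7037, so ΔQ = 338.31908; wedge = 44.73077 − 26.46154 = 18.26923.
The triangle = ½ × 338.31908 × 18.26923 = 3090.41.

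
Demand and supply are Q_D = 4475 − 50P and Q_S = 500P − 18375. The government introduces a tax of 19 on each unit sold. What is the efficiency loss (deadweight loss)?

In inverse form: demand P = 89.5 − 0.02Q, supply P = 36.75 + 0.002Q.
Competitive equilibrium: 89.5 − 0.02Q = 36.75 + 0.002Q → Q* = 2397.7273, P* = 41.5455.
With the tax, the buyer price exceeds the seller price by 19: (89.5 − 0.02Q) − (36.75 + 0.002Q) = 19 → Q' = 1534.0909.
ΔQ = 2397.7273 − 1534.0909 = 863.6364; the wedge equals the tax, 19.
DWL = ½ × 863.6364 × 19 = 8204.55.

8204.55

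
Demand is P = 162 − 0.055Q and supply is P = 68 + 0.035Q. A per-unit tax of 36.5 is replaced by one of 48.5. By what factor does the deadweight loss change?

1.766

Competitive equilibrium: 162 − 0.055Q = 68 + 0.035Q → Q* = 1044.4444, P* = 104.5556.
For a per-unit tax t: ΔQ = t/0.09, so DWL = ½·t·(t/0.09) = t²/0.18.
At t = 36.5: DWL = 7401.389. At t = 48.5: DWL = 13068.056.
Ratio = (48.5/36.5)² = 1.766.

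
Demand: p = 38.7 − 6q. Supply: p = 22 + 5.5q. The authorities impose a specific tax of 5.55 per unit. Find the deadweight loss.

1.34

Competitive equilibrium: 38.7 − 6q = 22 + 5.5q → q* = 1.4522, p* = 29.987.
With the tax, the buyer price exceeds the seller price by 5.55: (38.7 − 6q) − (22 + 5.5q) = 5.55 → q' = 0.9696.
Δq = 1.4522 − 0.9696 = 0.4826; the wedge equals the tax, 5.55.
Welfare loss = ½ × 0.4826 × 5.55 = 1.34.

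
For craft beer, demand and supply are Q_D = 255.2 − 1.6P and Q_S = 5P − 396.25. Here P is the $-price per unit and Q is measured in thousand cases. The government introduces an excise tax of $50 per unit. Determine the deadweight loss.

$1515.15 thousand

In inverse form: demand P = 159.5 − 0.625Q, supply P = 79.25 + 0.2Q.
Competitive equilibrium: 159.5 − 0.625Q = 79.25 + 0.2Q → Q* = 97.2727, P* = 98.7045.
With the tax, the buyer price exceeds the seller price by 50: (159.5 − 0.625Q) − (79.25 + 0.2Q) = 50 → Q' = 36.6667.
ΔQ = 97.2727 − 36.6667 = 60.606; the wedge equals the tax, 50.
Deadweight loss = ½ × 60.606 × 50 = $1515.15 thousand.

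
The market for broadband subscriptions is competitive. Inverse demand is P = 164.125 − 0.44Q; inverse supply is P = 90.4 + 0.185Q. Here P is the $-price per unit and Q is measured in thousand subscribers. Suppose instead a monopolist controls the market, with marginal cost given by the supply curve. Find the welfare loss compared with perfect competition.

Competitive equilibrium: 164.125 − 0.44Q = 90.4 + 0.185Q → Q* = 117.96, P* = 112.2226.
Marginal revenue: MR = 164.125 − 0.88Q. Set MR = MC: 164.125 − 0.88Q = 90.4 + 0.185Q → Q_m = 69.2254.
Price P_m = 164.125 − 0.44·69.2254 = 133.6658; MC(Q_m) = 90.4 + 0.185·69.2254 = 103.2067.
Competitive Q* = 117.96, so ΔQ = 48.7346; wedge = 133.6658 − 103.2067 = 30.4591.
DWL = ½ × 48.7346 × 30.4591 = $742.21 thousand.

$742.21 thousand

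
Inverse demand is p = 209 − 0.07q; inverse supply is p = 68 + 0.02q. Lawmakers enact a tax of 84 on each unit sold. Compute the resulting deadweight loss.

Competitive equilibrium: 209 − 0.07q = 68 + 0.02q → q* = 1566.6667, p* = 99.3333.
With the tax, the buyer price exceeds the seller price by 84: (209 − 0.07q) − (68 + 0.02q) = 84 → q' = 633.3333.
Δq = 1566.6667 − 633.3333 = 933.3334; the wedge equals the tax, 84.
Welfare loss = ½ × 933.3334 × 84 = 39200.

39200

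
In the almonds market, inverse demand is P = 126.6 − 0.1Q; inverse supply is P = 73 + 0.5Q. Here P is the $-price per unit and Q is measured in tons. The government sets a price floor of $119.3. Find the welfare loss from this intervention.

Competitive equilibrium: 126.6 − 0.1Q = 73 + 0.5Q → Q* = 89.3333, P* = 117.6667.
At the floor P = 119.3, quantity demanded = (126.6 − 119.3)/0.1 = 73.
Sellers' marginal cost at Q' = 73: 73 + 0.5·73 = 109.5.
ΔQ = 89.3333 − 73 = 16.3333; wedge = 119.3 − 109.5 = 9.8.
The triangle = ½ × 16.3333 × 9.8 = $80.03.

$80.03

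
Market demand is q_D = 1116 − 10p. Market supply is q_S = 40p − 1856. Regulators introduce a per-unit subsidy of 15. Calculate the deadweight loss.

In inverse form: demand p = 111.6 − 0.1q, supply p = 46.4 + 0.025q.
Competitive equilibrium: 111.6 − 0.1q = 46.4 + 0.025q → q* = 521.6, p* = 59.44.
The subsidy lowers effective supply by 15: p = 31.4 + 0.025q.
New quantity: 111.6 − 0.1q = 31.4 + 0.025q → q' = 641.6.
Overproduction Δq = 641.6 − 521.6 = 120; wedge = subsidy = 15.
DWL = ½ × 120 × 15 = 900.

900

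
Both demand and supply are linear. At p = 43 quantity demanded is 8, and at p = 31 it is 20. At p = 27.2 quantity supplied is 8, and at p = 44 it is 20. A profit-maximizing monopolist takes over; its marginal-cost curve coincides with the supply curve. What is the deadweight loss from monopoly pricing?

Demand slope = (31 − 43)/(20 − 8) = −1, so p = 51 − q.
Supply slope = (44 − 27.2)/(20 − 8) = 1.4, so p = 16 + 1.4q.
Competitive equilibrium: 51 − q = 16 + 1.4q → q* = 14.5833, p* = 36.4167.
Marginal revenue: MR = 51 − 2q. Set MR = MC: 51 − 2q = 16 + 1.4q → q_m = 10.2941.
Price p_m = 51 − 1·10.2941 = 40.7059; MC(q_m) = 16 + 1.4·10.2941 = 30.4117.
Competitive q* = 14.5833, so Δq = 4.2892; wedge = 40.7059 − 30.4117 = 10.2942.
Deadweight loss = ½ × 4.2892 × 10.2942 = 22.08.

22.08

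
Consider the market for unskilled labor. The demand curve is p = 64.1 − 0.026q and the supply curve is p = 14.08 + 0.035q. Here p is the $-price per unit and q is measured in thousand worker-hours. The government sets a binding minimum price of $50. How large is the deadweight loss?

$2351.95 thousand

Competitive equilibrium: 64.1 − 0.026q = 14.08 + 0.035q → q* = 820, p* = 42.78.
At the floor p = 50, quantity demanded = (64.1 − 50)/0.026 = 542.30769.
Sellers' marginal cost at q' = 542.30769: 14.08 + 0.035·542.30769 = 33.06077.
Δq = 820 − 542.30769 = 277.69231; wedge = 50 − 33.06077 = 16.93923.
DWL = ½ × 277.69231 × 16.93923 = $2351.95 thousand.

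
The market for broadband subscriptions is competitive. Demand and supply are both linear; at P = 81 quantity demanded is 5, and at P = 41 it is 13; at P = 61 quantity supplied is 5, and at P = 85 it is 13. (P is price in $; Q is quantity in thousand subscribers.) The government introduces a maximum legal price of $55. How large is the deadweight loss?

Demand slope = (41 − 81)/(13 − 5) = −5, so P = 106 − 5Q.
Supply slope = (85 − 61)/(13 − 5) = 3, so P = 46 + 3Q.
Competitive equilibrium: 106 − 5Q = 46 + 3Q → Q* = 7.5, P* = 68.5.
At the ceiling P = 55, quantity supplied = (55 − 46)/3 = 3.
Willingness to pay at Q' = 3: 106 − 5·3 = 91.
ΔQ = 7.5 − 3 = 4.5; wedge = 91 − 55 = 36.
Deadweight loss = ½ × 4.5 × 36 = $81 thousand.

$81 thousand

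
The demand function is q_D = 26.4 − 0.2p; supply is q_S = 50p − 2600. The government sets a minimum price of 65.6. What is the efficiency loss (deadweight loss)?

17.71

In inverse form: demand p = 132 − 5q, supply p = 52 + 0.02q.
Competitive equilibrium: 132 − 5q = 52 + 0.02q → q* = 15.9363, p* = 52.3187.
At the floor p = 65.6, quantity demanded = (132 − 65.6)/5 = 13.28.
Sellers' marginal cost at q' = 13.28: 52 + 0.02·13.28 = 52.2656.
Δq = 15.9363 − 13.28 = 2.6563; wedge = 65.6 − 52.2656 = 13.3344.
Deadweight loss = ½ × 2.6563 × 13.3344 = 17.71.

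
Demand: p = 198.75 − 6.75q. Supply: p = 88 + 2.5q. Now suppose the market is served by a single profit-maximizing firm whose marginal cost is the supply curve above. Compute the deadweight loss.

118

Competitive equilibrium: 198.75 − 6.75q = 88 + 2.5q → q* = 11.973, p* = 117.9324.
Marginal revenue: MR = 198.75 − 13.5q. Set MR = MC: 198.75 − 13.5q = 88 + 2.5q → q_m = 6.9219.
Price p_m = 198.75 − 6.75·6.9219 = 152.0272; MC(q_m) = 88 + 2.5·6.9219 = 105.3048.
Competitive q* = 11.973, so Δq = 5.0511; wedge = 152.0272 − 105.3048 = 46.7224.
DWL = ½ × 5.0511 × 46.7224 = 118.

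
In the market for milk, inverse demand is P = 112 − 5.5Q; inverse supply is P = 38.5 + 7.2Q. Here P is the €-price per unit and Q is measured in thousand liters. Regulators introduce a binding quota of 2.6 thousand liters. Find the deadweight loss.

€64.51 thousand

Competitive equilibrium: 112 − 5.5Q = 38.5 + 7.2Q → Q* = 5.7874, P* = 80.1693.
At Q = 2.6: demand price = 112 − 5.5·2.6 = 97.7; supply price = 38.5 + 7.2·2.6 = 57.22.
ΔQ = 5.7874 − 2.6 = 3.1874; wedge = 97.7 − 57.22 = 40.48.
The triangle = ½ × 3.1874 × 40.48 = €64.51 thousand.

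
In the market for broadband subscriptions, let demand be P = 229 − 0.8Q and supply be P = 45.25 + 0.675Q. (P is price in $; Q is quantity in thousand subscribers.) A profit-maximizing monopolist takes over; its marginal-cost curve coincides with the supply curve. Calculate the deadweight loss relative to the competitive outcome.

$1415.30 thousand

Competitive equilibrium: 229 − 0.8Q = 45.25 + 0.675Q → Q* = 124.57627, P* = 129.33898.
Marginal revenue: MR = 229 − 1.6Q. Set MR = MC: 229 − 1.6Q = 45.25 + 0.675Q → Q_m = 80.76923.
Price P_m = 229 − 0.8·80.76923 = 164.38462; MC(Q_m) = 45.25 + 0.675·80.76923 = 99.76923.
Competitive Q* = 124.57627, so ΔQ = 43.80704; wedge = 164.38462 − 99.76923 = 64.61539.
The triangle = ½ × 43.80704 × 64.61539 = $1415.30 thousand.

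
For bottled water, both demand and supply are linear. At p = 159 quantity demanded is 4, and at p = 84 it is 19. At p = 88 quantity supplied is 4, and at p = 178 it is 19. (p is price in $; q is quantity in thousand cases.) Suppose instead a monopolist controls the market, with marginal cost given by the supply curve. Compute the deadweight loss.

$58.70 thousand

Demand slope = (84 − 159)/(19 − 4) = −5, so p = 179 − 5q.
Supply slope = (178 − 88)/(19 − 4) = 6, so p = 64 + 6q.
Competitive equilibrium: 179 − 5q = 64 + 6q → q* = 10.4545, p* = 126.7273.
Marginal revenue: MR = 179 − 10q. Set MR = MC: 179 − 10q = 64 + 6q → q_m = 7.1875.
Price p_m = 179 − 5·7.1875 = 143.0625; MC(q_m) = 64 + 6·7.1875 = 107.125.
Competitive q* = 10.4545, so Δq = 3.267; wedge = 143.0625 − 107.125 = 35.9375.
The triangle = ½ × 3.267 × 35.9375 = $58.70 thousand.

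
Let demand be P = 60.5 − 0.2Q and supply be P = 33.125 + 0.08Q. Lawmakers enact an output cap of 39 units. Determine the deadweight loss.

483.51

Competitive equilibrium: 60.5 − 0.2Q = 33.125 + 0.08Q → Q* = 97.7679, P* = 40.9464.
At Q = 39: demand price = 60.5 − 0.2·39 = 52.7; supply price = 33.125 + 0.08·39 = 36.245.
ΔQ = 97.7679 − 39 = 58.7679; wedge = 52.7 − 36.245 = 16.455.
Deadweight loss = ½ × 58.7679 × 16.455 = 483.51.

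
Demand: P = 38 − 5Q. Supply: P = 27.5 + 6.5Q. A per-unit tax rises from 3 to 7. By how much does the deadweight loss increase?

Competitive equilibrium: 38 − 5Q = 27.5 + 6.5Q → Q* = 0.913, P* = 33.4348.
For a per-unit tax t: ΔQ = t/11.5, so DWL = ½·t·(t/11.5) = t²/23.
At t = 3: DWL = 0.391. At t = 7: DWL = 2.13.
Increase = 2.13 − 0.391 = 1.74.

1.74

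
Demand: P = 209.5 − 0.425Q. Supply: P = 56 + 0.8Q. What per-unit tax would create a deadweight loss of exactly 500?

35

Competitive equilibrium: 209.5 − 0.425Q = 56 + 0.8Q → Q* = 125.3061, P* = 156.2449.
A tax t gives ΔQ = t/1.225 and wedge t, so DWL = t²/2.45.
t²/2.45 = 500 → t² = 1225 → t = 35.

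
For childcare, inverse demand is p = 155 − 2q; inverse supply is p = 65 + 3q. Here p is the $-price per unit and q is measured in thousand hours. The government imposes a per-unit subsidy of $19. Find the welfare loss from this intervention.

$36.10 thousand

Competitive equilibrium: 155 − 2q = 65 + 3q → q* = 18, p* = 119.
The subsidy lowers effective supply by 19: p = 46 + 3q.
New quantity: 155 − 2q = 46 + 3q → q' = 21.8.
Overproduction Δq = 21.8 − 18 = 3.8; wedge = subsidy = 19.
DWL = ½ × 3.8 × 19 = $36.10 thousand.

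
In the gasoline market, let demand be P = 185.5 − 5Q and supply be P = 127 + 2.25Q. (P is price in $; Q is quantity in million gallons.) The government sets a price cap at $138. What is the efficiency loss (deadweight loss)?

Competitive equilibrium: 185.5 − 5Q = 127 + 2.25Q → Q* = 8.069, P* = 145.1552.
At the ceiling P = 138, quantity supplied = (138 − 127)/2.25 = 4.8889.
Willingness to pay at Q' = 4.8889: 185.5 − 5·4.8889 = 161.0555.
ΔQ = 8.069 − 4.8889 = 3.1801; wedge = 161.0555 − 138 = 23.0555.
Welfare loss = ½ × 3.1801 × 23.0555 = $36.66 million.

$36.66 million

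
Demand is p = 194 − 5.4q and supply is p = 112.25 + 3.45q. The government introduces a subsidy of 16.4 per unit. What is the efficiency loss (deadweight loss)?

Competitive equilibrium: 194 − 5.4q = 112.25 + 3.45q → q* = 9.2373, p* = 144.1186.
The subsidy lowers effective supply by 16.4: p = 95.85 + 3.45q.
New quantity: 194 − 5.4q = 95.85 + 3.45q → q' = 11.0904.
Overproduction Δq = 11.0904 − 9.2373 = 1.8531; wedge = subsidy = 16.4.
Deadweight loss = ½ × 1.8531 × 16.4 = 15.20.

15.20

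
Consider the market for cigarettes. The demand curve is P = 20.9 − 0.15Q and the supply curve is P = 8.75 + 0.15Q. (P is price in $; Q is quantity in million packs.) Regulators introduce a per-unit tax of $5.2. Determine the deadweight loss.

$45.07 million

Competitive equilibrium: 20.9 − 0.15Q = 8.75 + 0.15Q → Q* = 40.5, P* = 14.825.
With the tax, the buyer price exceeds the seller price by 5.2: (20.9 − 0.15Q) − (8.75 + 0.15Q) = 5.2 → Q' = 23.1667.
ΔQ = 40.5 − 23.1667 = 17.3333; the wedge equals the tax, 5.2.
Deadweight loss = ½ × 17.3333 × 5.2 = $45.07 million.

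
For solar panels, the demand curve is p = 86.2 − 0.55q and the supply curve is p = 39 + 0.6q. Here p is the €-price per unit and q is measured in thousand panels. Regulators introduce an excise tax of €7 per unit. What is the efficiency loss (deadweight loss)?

€21.30 thousand

Competitive equilibrium: 86.2 − 0.55q = 39 + 0.6q → q* = 41.0435, p* = 63.6261.
With the tax, the buyer price exceeds the seller price by 7: (86.2 − 0.55q) − (39 + 0.6q) = 7 → q' = 34.9565.
Δq = 41.0435 − 34.9565 = 6.087; the wedge equals the tax, 7.
Deadweight loss = ½ × 6.087 × 7 = €21.30 thousand.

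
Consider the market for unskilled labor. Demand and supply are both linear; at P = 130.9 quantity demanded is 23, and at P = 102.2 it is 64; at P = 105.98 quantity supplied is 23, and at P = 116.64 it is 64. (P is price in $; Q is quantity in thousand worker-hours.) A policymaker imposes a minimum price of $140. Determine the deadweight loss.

Demand slope = (102.2 − 130.9)/(64 − 23) = −0.7, so P = 147 − 0.7Q.
Supply slope = (116.64 − 105.98)/(64 − 23) = 0.26, so P = 100 + 0.26Q.
Competitive equilibrium: 147 − 0.7Q = 100 + 0.26Q → Q* = 48.9583, P* = 112.7292.
At the floor P = 140, quantity demanded = (147 − 140)/0.7 = 10.
Sellers' marginal cost at Q' = 10: 100 + 0.26·10 = 102.6.
ΔQ = 48.9583 − 10 = 38.9583; wedge = 140 − 102.6 = 37.4.
DWL = ½ × 38.9583 × 37.4 = $728.52 thousand.

$728.52 thousand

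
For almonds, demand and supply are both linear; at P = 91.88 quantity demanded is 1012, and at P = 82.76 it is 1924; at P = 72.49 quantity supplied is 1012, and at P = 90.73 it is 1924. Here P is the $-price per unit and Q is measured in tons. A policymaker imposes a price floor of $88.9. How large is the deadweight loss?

Demand slope = (82.76 − 91.88)/(1924 − 1012) = −0.01, so P = 102 − 0.01Q.
Supply slope = (90.73 − 72.49)/(1924 − 1012) = 0.02, so P = 52.25 + 0.02Q.
Competitive equilibrium: 102 − 0.01Q = 52.25 + 0.02Q → Q* = 1658.3333, P* = 85.4167.
At the floor P = 88.9, quantity demanded = (102 − 88.9)/0.01 = 1310.
Sellers' marginal cost at Q' = 1310: 52.25 + 0.02·1310 = 78.45.
ΔQ = 1658.3333 − 1310 = 348.3333; wedge = 88.9 − 78.45 = 10.45.
Welfare loss = ½ × 348.3333 × 10.45 = $1820.04.

$1820.04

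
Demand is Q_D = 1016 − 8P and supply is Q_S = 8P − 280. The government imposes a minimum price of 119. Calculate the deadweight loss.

In inverse form: demand P = 127 − 0.125Q, supply P = 35 + 0.125Q.
Competitive equilibrium: 127 − 0.125Q = 35 + 0.125Q → Q* = 368, P* = 81.
At the floor P = 119, quantity demanded = (127 − 119)/0.125 = 64.
Sellers' marginal cost at Q' = 64: 35 + 0.125·64 = 43.
ΔQ = 368 − 64 = 304; wedge = 119 − 43 = 76.
DWL = ½ × 304 × 76 = 11552.

11552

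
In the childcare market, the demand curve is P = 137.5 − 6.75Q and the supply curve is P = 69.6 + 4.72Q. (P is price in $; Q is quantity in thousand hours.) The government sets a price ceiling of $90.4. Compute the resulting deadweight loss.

Competitive equilibrium: 137.5 − 6.75Q = 69.6 + 4.72Q → Q* = 5.9198, P* = 97.5414.
At the ceiling P = 90.4, quantity supplied = (90.4 − 69.6)/4.72 = 4.4068.
Willingness to pay at Q' = 4.4068: 137.5 − 6.75·4.4068 = 107.7541.
ΔQ = 5.9198 − 4.4068 = 1.513; wedge = 107.7541 − 90.4 = 17.3541.
Deadweight loss = ½ × 1.513 × 17.3541 = $13.13 thousand.

$13.13 thousand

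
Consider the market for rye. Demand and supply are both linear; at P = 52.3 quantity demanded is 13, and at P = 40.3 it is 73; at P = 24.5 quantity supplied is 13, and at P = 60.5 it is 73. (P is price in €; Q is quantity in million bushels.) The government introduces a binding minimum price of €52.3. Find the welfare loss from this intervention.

Demand slope = (40.3 − 52.3)/(73 − 13) = −0.2, so P = 54.9 − 0.2Q.
Supply slope = (60.5 − 24.5)/(73 − 13) = 0.6, so P = 16.7 + 0.6Q.
Competitive equilibrium: 54.9 − 0.2Q = 16.7 + 0.6Q → Q* = 47.75, P* = 45.35.
At the floor P = 52.3, quantity demanded = (54.9 − 52.3)/0.2 = 13.
Sellers' marginal cost at Q' = 13: 16.7 + 0.6·13 = 24.5.
ΔQ = 47.75 − 13 = 34.75; wedge = 52.3 − 24.5 = 27.8.
The triangle = ½ × 34.75 × 27.8 = €483.025 million.

€483.025 million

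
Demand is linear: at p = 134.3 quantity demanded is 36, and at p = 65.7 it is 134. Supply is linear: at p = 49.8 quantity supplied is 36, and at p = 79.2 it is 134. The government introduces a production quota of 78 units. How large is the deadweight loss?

Demand slope = (65.7 − 134.3)/(134 − 36) = −0.7, so p = 159.5 − 0.7q.
Supply slope = (79.2 − 49.8)/(134 − 36) = 0.3, so p = 39 + 0.3q.
Competitive equilibrium: 159.5 − 0.7q = 39 + 0.3q → q* = 120.5, p* = 75.15.
At q = 78: demand price = 159.5 − 0.7·78 = 104.9; supply price = 39 + 0.3·78 = 62.4.
Δq = 120.5 − 78 = 42.5; wedge = 104.9 − 62.4 = 42.5.
Welfare loss = ½ × 42.5 × 42.5 = 903.125.

903.125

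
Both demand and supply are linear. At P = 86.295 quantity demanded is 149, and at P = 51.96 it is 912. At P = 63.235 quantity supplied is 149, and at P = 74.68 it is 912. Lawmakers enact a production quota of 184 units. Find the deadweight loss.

Demand slope = (51.96 − 86.295)/(912 − 149) = −0.045, so P = 93 − 0.045Q.
Supply slope = (74.68 − 63.235)/(912 − 149) = 0.015, so P = 61 + 0.015Q.
Competitive equilibrium: 93 − 0.045Q = 61 + 0.015Q → Q* = 533.3333, P* = 69.
At Q = 184: demand price = 93 − 0.045·184 = 84.72; supply price = 61 + 0.015·184 = 63.76.
ΔQ = 533.3333 − 184 = 349.3333; wedge = 84.72 − 63.76 = 20.96.
DWL = ½ × 349.3333 × 20.96 = 3661.01.

3661.01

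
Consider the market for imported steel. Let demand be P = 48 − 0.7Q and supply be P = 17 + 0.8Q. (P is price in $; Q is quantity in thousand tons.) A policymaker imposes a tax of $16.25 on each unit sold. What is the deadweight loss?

Competitive equilibrium: 48 − 0.7Q = 17 + 0.8Q → Q* = 20.6667, P* = 33.5333.
With the tax, the buyer price exceeds the seller price by 16.25: (48 − 0.7Q) − (17 + 0.8Q) = 16.25 → Q' = 9.8333.
ΔQ = 20.6667 − 9.8333 = 10.8334; the wedge equals the tax, 16.25.
The triangle = ½ × 10.8334 × 16.25 = $88.02 thousand.

$88.02 thousand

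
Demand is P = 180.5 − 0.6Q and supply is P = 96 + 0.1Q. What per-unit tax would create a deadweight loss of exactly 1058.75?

38.5

Competitive equilibrium: 180.5 − 0.6Q = 96 + 0.1Q → Q* = 120.7143, P* = 108.0714.
A tax t gives ΔQ = t/0.7 and wedge t, so DWL = t²/1.4.
t²/1.4 = 1058.75 → t² = 1482.25 → t = 38.5.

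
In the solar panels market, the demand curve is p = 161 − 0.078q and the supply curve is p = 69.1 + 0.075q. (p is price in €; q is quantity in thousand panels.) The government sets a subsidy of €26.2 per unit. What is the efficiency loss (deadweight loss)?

€2243.27 thousand

Competitive equilibrium: 161 − 0.078q = 69.1 + 0.075q → q* = 600.6536, p* = 114.149.
The subsidy lowers effective supply by 26.2: p = 42.9 + 0.075q.
New quantity: 161 − 0.078q = 42.9 + 0.075q → q' = 771.8954.
Overproduction Δq = 771.8954 − 600.6536 = 171.2418; wedge = subsidy = 26.2.
The triangle = ½ × 171.2418 × 26.2 = €2243.27 thousand.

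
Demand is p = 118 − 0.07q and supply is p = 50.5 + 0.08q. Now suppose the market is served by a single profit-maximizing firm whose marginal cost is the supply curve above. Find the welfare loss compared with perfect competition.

1537.58

Competitive equilibrium: 118 − 0.07q = 50.5 + 0.08q → q* = 450, p* = 86.5.
Marginal revenue: MR = 118 − 0.14q. Set MR = MC: 118 − 0.14q = 50.5 + 0.08q → q_m = 306.81818.
Price p_m = 118 − 0.07·306.81818 = 96.52273; MC(q_m) = 50.5 + 0.08·306.81818 = 75.04545.
Competitive q* = 450, so Δq = 143.18182; wedge = 96.52273 − 75.04545 = 21.47728.
The triangle = ½ × 143.18182 × 21.47728 = 1537.58.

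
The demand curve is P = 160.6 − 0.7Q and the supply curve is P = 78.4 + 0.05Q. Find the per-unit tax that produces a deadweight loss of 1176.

42

Competitive equilibrium: 160.6 − 0.7Q = 78.4 + 0.05Q → Q* = 109.6, P* = 83.88.
A tax t gives ΔQ = t/0.75 and wedge t, so DWL = t²/1.5.
t²/1.5 = 1176 → t² = 1764 → t = 42.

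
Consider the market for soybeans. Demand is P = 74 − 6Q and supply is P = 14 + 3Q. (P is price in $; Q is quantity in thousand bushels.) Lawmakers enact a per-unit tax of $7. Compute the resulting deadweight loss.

$2.72 thousand

Competitive equilibrium: 74 − 6Q = 14 + 3Q → Q* = 6.6667, P* = 34.
With the tax, the buyer price exceeds the seller price by 7: (74 − 6Q) − (14 + 3Q) = 7 → Q' = 5.8889.
ΔQ = 6.6667 − 5.8889 = 0.7778; the wedge equals the tax, 7.
Deadweight loss = ½ × 0.7778 × 7 = $2.72 thousand.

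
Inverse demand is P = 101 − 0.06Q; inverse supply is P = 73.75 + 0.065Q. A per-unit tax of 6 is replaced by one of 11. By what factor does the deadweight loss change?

Competitive equilibrium: 101 − 0.06Q = 73.75 + 0.065Q → Q* = 218, P* = 87.92.
For a per-unit tax t: ΔQ = t/0.125, so DWL = ½·t·(t/0.125) = t²/0.25.
At t = 6: DWL = 144. At t = 11: DWL = 484.
Ratio = (11/6)² = 3.361.

3.361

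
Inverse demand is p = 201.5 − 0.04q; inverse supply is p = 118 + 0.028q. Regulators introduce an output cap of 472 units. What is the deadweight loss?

Competitive equilibrium: 201.5 − 0.04q = 118 + 0.028q → q* = 1227.9412, p* = 152.3824.
At q = 472: demand price = 201.5 − 0.04·472 = 182.62; supply price = 118 + 0.028·472 = 131.216.
Δq = 1227.9412 − 472 = 755.9412; wedge = 182.62 − 131.216 = 51.404.
Welfare loss = ½ × 755.9412 × 51.404 = 19429.20.

19429.20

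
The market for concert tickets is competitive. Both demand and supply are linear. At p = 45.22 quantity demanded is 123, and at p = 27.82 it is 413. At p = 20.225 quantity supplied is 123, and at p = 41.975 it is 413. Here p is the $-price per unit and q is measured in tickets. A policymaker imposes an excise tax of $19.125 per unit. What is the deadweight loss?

$1354.69

Demand slope = (27.82 − 45.22)/(413 − 123) = −0.06, so p = 52.6 − 0.06q.
Supply slope = (41.975 − 20.225)/(413 − 123) = 0.075, so p = 11 + 0.075q.
Competitive equilibrium: 52.6 − 0.06q = 11 + 0.075q → q* = 308.1481, p* = 34.1111.
With the tax, the buyer price exceeds the seller price by 19.125: (52.6 − 0.06q) − (11 + 0.075q) = 19.125 → q' = 166.4815.
Δq = 308.1481 − 166.4815 = 141.6666; the wedge equals the tax, 19.125.
DWL = ½ × 141.6666 × 19.125 = $1354.69.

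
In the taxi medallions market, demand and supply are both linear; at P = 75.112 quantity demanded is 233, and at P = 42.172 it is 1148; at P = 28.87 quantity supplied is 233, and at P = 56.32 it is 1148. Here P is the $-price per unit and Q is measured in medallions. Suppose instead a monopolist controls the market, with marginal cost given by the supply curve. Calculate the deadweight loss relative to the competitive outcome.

$3583.23

Demand slope = (42.172 − 75.112)/(1148 − 233) = −0.036, so P = 83.5 − 0.036Q.
Supply slope = (56.32 − 28.87)/(1148 − 233) = 0.03, so P = 21.88 + 0.03Q.
Competitive equilibrium: 83.5 − 0.036Q = 21.88 + 0.03Q → Q* = 933.636364, P* = 49.889091.
Marginal revenue: MR = 83.5 − 0.072Q. Set MR = MC: 83.5 − 0.072Q = 21.88 + 0.03Q → Q_m = 604.117647.
Price P_m = 83.5 − 0.036·604.117647 = 61.751765; MC(Q_m) = 21.88 + 0.03·604.117647 = 40.003529.
Competitive Q* = 933.636364, so ΔQ = 329.518717; wedge = 61.751765 − 40.003529 = 21.748236.
Deadweight loss = ½ × 329.518717 × 21.748236 = $3583.23.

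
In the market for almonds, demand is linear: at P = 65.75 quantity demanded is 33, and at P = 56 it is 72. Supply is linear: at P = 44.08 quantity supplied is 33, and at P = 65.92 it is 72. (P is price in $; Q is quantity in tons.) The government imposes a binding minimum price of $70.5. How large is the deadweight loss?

$847.80

Demand slope = (56 − 65.75)/(72 − 33) = −0.25, so P = 74 − 0.25Q.
Supply slope = (65.92 − 44.08)/(72 − 33) = 0.56, so P = 25.6 + 0.56Q.
Competitive equilibrium: 74 − 0.25Q = 25.6 + 0.56Q → Q* = 59.7531, P* = 59.0617.
At the floor P = 70.5, quantity demanded = (74 − 70.5)/0.25 = 14.
Sellers' marginal cost at Q' = 14: 25.6 + 0.56·14 = 33.44.
ΔQ = 59.7531 − 14 = 45.7531; wedge = 70.5 − 33.44 = 37.06.
Deadweight loss = ½ × 45.7531 × 37.06 = $847.80.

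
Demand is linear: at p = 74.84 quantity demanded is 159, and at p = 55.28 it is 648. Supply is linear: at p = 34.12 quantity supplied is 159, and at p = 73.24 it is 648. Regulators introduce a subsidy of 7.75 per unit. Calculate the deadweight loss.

Demand slope = (55.28 − 74.84)/(648 − 159) = −0.04, so p = 81.2 − 0.04q.
Supply slope = (73.24 − 34.12)/(648 − 159) = 0.08, so p = 21.4 + 0.08q.
Competitive equilibrium: 81.2 − 0.04q = 21.4 + 0.08q → q* = 498.3333, p* = 61.2667.
The subsidy lowers effective supply by 7.75: p = 13.65 + 0.08q.
New quantity: 81.2 − 0.04q = 13.65 + 0.08q → q' = 562.9167.
Overproduction Δq = 562.9167 − 498.3333 = 64.5834; wedge = subsidy = 7.75.
Deadweight loss = ½ × 64.5834 × 7.75 = 250.26.

250.26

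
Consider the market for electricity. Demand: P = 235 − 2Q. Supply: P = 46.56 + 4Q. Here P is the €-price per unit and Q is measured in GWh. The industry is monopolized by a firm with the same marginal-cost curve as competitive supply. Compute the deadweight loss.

€184.95

Competitive equilibrium: 235 − 2Q = 46.56 + 4Q → Q* = 31.4067, P* = 172.1867.
Marginal revenue: MR = 235 − 4Q. Set MR = MC: 235 − 4Q = 46.56 + 4Q → Q_m = 23.555.
Price P_m = 235 − 2·23.555 = 187.89; MC(Q_m) = 46.56 + 4·23.555 = 140.78.
Competitive Q* = 31.4067, so ΔQ = 7.8517; wedge = 187.89 − 140.78 = 47.11.
The triangle = ½ × 7.8517 × 47.11 = €184.95.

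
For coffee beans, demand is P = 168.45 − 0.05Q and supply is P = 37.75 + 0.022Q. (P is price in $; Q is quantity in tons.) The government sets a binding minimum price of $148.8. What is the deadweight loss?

$72823.47

Competitive equilibrium: 168.45 − 0.05Q = 37.75 + 0.022Q → Q* = 1815.2778, P* = 77.6861.
At the floor P = 148.8, quantity demanded = (168.45 − 148.8)/0.05 = 393.
Sellers' marginal cost at Q' = 393: 37.75 + 0.022·393 = 46.396.
ΔQ = 1815.2778 − 393 = 1422.2778; wedge = 148.8 − 46.396 = 102.404.
The triangle = ½ × 1422.2778 × 102.404 = $72823.47.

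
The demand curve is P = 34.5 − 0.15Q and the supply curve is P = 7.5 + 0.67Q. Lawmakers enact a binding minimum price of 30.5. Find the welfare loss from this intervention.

16.07

Competitive equilibrium: 34.5 − 0.15Q = 7.5 + 0.67Q → Q* = 32.9268, P* = 29.561.
At the floor P = 30.5, quantity demanded = (34.5 − 30.5)/0.15 = 26.6667.
Sellers' marginal cost at Q' = 26.6667: 7.5 + 0.67·26.6667 = 25.3667.
ΔQ = 32.9268 − 26.6667 = 6.2601; wedge = 30.5 − 25.3667 = 5.1333.
DWL = ½ × 6.2601 × 5.1333 = 16.07.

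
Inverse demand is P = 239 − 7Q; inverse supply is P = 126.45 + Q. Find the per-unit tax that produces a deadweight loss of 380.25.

Competitive equilibrium: 239 − 7Q = 126.45 + Q → Q* = 14.0688, P* = 140.5188.
A tax t gives ΔQ = t/8 and wedge t, so DWL = t²/16.
t²/16 = 380.25 → t² = 6084 → t = 78.

78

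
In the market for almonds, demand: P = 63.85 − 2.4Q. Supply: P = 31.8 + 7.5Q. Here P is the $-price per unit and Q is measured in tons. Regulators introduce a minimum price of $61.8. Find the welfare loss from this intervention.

$28.11

Competitive equilibrium: 63.85 − 2.4Q = 31.8 + 7.5Q → Q* = 3.2374, P* = 56.0803.
At the floor P = 61.8, quantity demanded = (63.85 − 61.8)/2.4 = 0.8542.
Sellers' marginal cost at Q' = 0.8542: 31.8 + 7.5·0.8542 = 38.2065.
ΔQ = 3.2374 − 0.8542 = 2.3832; wedge = 61.8 − 38.2065 = 23.5935.
Welfare loss = ½ × 2.3832 × 23.5935 = $28.11.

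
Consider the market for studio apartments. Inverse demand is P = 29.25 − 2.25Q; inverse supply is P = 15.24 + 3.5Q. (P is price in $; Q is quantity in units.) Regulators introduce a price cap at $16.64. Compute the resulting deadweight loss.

Competitive equilibrium: 29.25 − 2.25Q = 15.24 + 3.5Q → Q* = 2.4365, P* = 23.7678.
At the ceiling P = 16.64, quantity supplied = (16.64 − 15.24)/3.5 = 0.4.
Willingness to pay at Q' = 0.4: 29.25 − 2.25·0.4 = 28.35.
ΔQ = 2.4365 − 0.4 = 2.0365; wedge = 28.35 − 16.64 = 11.71.
The triangle = ½ × 2.0365 × 11.71 = $11.92.

$11.92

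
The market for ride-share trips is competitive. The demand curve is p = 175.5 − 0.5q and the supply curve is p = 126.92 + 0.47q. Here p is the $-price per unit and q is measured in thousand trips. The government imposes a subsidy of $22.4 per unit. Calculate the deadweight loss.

Competitive equilibrium: 175.5 − 0.5q = 126.92 + 0.47q → q* = 50.0825, p* = 150.4588.
The subsidy lowers effective supply by 22.4: p = 104.52 + 0.47q.
New quantity: 175.5 − 0.5q = 104.52 + 0.47q → q' = 73.1753.
Overproduction Δq = 73.1753 − 50.0825 = 23.0928; wedge = subsidy = 22.4.
Deadweight loss = ½ × 23.0928 × 22.4 = $258.64 thousand.

$258.64 thousand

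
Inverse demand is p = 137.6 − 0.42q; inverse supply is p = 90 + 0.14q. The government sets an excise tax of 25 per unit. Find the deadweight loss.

Competitive equilibrium: 137.6 − 0.42q = 90 + 0.14q → q* = 85, p* = 101.9.
With the tax, the buyer price exceeds the seller price by 25: (137.6 − 0.42q) − (90 + 0.14q) = 25 → q' = 40.3571.
Δq = 85 − 40.3571 = 44.6429; the wedge equals the tax, 25.
The triangle = ½ × 44.6429 × 25 = 558.04.

558.04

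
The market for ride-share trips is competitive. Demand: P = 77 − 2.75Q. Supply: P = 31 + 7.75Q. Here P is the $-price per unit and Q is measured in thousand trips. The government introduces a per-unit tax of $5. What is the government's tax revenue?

$19.52 thousand

Competitive equilibrium: 77 − 2.75Q = 31 + 7.75Q → Q* = 4.381, P* = 64.9524.
With the tax, the buyer price exceeds the seller price by 5: (77 − 2.75Q) − (31 + 7.75Q) = 5 → Q' = 3.9048.
Tax revenue = 5 × 3.9048 = $19.52 thousand.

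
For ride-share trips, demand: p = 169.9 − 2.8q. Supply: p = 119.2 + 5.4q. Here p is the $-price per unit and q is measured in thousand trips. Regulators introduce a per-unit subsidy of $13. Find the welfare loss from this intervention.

$10.30 thousand

Competitive equilibrium: 169.9 − 2.8q = 119.2 + 5.4q → q* = 6.18293, p* = 152.5878.
The subsidy lowers effective supply by 13: p = 106.2 + 5.4q.
New quantity: 169.9 − 2.8q = 106.2 + 5.4q → q' = 7.76829.
Overproduction Δq = 7.76829 − 6.18293 = 1.58536; wedge = subsidy = 13.
The triangle = ½ × 1.58536 × 13 = $10.30 thousand.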